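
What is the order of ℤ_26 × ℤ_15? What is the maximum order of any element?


|ℤ_26 × ℤ_15| = 26 × 15 = 390
Max element order = lcm(26,15) = 390
Cyclic? Yes (gcd=1)

|ℤ_26×ℤ_15| = 390, max element order = 390


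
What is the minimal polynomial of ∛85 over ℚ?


∛85 satisfies x³ - 85 = 0, irreducible over ℚ (no rational root; 85 is not a perfect cube)

Minimal polynomial: x³ - 85


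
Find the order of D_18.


|D_n| = 2n (n rotations and n reflections)
|D_18| = 2×18 = 36

|D_18| = 36


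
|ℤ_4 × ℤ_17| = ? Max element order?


|ℤ_4 × ℤ_17| = 4 × 17 = 68
Max element order = lcm(4,17) = 68
Cyclic? Yes (gcd=1)

|ℤ_4×ℤ_17| = 68, max element order = 68


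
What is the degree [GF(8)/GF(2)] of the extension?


GF(8) = GF(2^3), so the extension degree is 3

[GF(8)/GF(2)] = 3


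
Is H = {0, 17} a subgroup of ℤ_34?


Subgroup test for H = {0, 17} in (ℤ_34, +):
(1) 0 ∈ H? Yes
(2) Closure: for all a,b ∈ H, (a+b) mod 34 ∈ H? Yes
(3) Inverses: for all a ∈ H, -a mod 34 ∈ H? Yes

Yes, H is a subgroup of ℤ_34


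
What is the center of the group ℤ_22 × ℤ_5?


Z(G) = {g ∈ G | gx = xg for all x ∈ G}
Direct product of abelian groups is abelian, so Z(G) = G

Z(ℤ_22 × ℤ_5) = ℤ_22 × ℤ_5


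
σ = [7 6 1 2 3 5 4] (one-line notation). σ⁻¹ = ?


To find σ⁻¹, swap domain and range:
σ(1) = 7 → σ⁻¹(7) = 1
σ(2) = 6 → σ⁻¹(6) = 2
σ(3) = 1 → σ⁻¹(1) = 3
σ(4) = 2 → σ⁻¹(2) = 4
σ(5) = 3 → σ⁻¹(3) = 5
σ(6) = 5 → σ⁻¹(5) = 6
σ(7) = 4 → σ⁻¹(4) = 7

σ⁻¹ = [3 4 5 7 6 2 1]


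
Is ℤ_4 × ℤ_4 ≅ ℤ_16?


Comparing ℤ_4 × ℤ_4 and ℤ_16:
gcd(4,4) = 4 ≠ 1. Max element order in ℤ_4×ℤ_4 is lcm(4,4) = 4 < 16, so it has no element of order 16

No, ℤ_4 × ℤ_4 ≇ ℤ_16


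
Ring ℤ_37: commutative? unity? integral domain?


ℤ_37 is a commutative ring with unity 1; 37 is prime, so ℤ_37 is a field (hence an integral domain)
Commutative: Yes
Integral domain: Yes
Has unity: Yes

ℤ_37: Commutative=Yes, Unity=Yes


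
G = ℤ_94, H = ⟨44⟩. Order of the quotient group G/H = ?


|⟨44⟩| = n / gcd(44, 94) = 94 / 2 = 47
H is normal (ℤ_94 is abelian).
|G/H| = |G| / |H| = 94 / 47 = 2

|G/H| = 2


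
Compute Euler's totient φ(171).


Factor n: 171 = 3^2 × 19
φ(n) = n · ∏(1 - 1/p) over distinct primes p | n
φ(171) = 171 · (1 - 1/3) · (1 - 1/19) = 108

φ(171) = 108


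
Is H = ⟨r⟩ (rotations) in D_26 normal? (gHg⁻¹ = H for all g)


H = ⟨r⟩ (rotations) in D_26
The rotation subgroup ⟨r⟩ has index 2 in D_26, so it is normal

Yes, normal subgroup


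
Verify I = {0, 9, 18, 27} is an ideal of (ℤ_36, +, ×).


Check ideal conditions for I = {0, 9, 18, 27} in ℤ_36:
(1) I is an additive subgroup? Yes
(2) For r ∈ ℤ_36 and a ∈ I: r·a ∈ I? Yes

Yes, I is an ideal of ℤ_36


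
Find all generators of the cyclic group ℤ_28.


g generates ℤ_n iff gcd(g,n) = 1
Prime factors of 28: 2, 7
Generators are g ∈ {1,...,27} not divisible by any of these primes.
Generators: {1, 3, 5, 9, 11, 13, 15, 17, 19, 23, 25, 27}
Number of generators = φ(28) = 12

Generators of ℤ_28 = {1, 3, 5, 9, 11, 13, 15, 17, 19, 23, 25, 27}


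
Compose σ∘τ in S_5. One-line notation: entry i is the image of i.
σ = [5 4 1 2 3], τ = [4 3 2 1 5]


σ∘τ: apply τ first, then σ
1 →τ 4 →σ 2
2 →τ 3 →σ 1
3 →τ 2 →σ 4
4 →τ 1 →σ 5
5 →τ 5 →σ 3

σ∘τ = [2 1 4 5 3]


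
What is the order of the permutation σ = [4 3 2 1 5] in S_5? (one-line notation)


Cycle decomposition: (1 4) (2 3)
Cycle lengths: 2, 2
Order = lcm(2, 2) = 2

ord(σ) = 2


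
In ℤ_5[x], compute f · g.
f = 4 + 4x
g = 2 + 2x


Expand and collect like terms; reduce coefficients mod 5:
x^0: 4·2 = 8 ≡ 3 (mod 5)
x^1: 4·2 + 4·2 = 16 ≡ 1 (mod 5)
x^2: 4·2 = 8 ≡ 3 (mod 5)
Result: 3 + x + 3x^2

f · g = 3 + x + 3x^2


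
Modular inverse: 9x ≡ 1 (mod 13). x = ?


Use the extended Euclidean algorithm to write 1 = 9·s + 13·t; then s mod 13 is the inverse.
Euclidean algorithm:
  9 = 0·13 + 9
  13 = 1·9 + 4
  9 = 2·4 + 1
  4 = 4·1 + 0
gcd(9,13) = 1
Back-substitution gives: 9·(3) + 13·(-2) = 1
So 9⁻¹ ≡ 3 ≡ 3 (mod 13)
Check: 9 × 3 = 27 ≡ 1 (mod 13) ✓

9⁻¹ ≡ 3 (mod 13)


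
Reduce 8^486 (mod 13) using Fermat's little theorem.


Fermat's little theorem: if p is prime and gcd(a,p)=1, then a^(p-1) ≡ 1 (mod p)
p = 13 is prime, gcd(8,13) = 1
Reduce exponent: 486 mod 12 = 6
So 8^486 ≡ 8^6 (mod 13)
8^6 mod 13 = 12

8^486 ≡ 12 (mod 13)


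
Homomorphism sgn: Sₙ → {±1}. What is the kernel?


Kernel = preimage of identity
ker(sgn) = even permutations = Aₙ

ker(sgn) = Aₙ


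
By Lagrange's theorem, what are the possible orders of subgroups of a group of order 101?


Lagrange's theorem: |H| divides |G|
|G| = 101
Divisors of 101: 1, 101

Possible subgroup orders: {1, 101}


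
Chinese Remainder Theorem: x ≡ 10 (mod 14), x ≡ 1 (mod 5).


m₁ = 14, m₂ = 5, gcd = 1, so CRT applies. M = m₁·m₂ = 70
Let M₁ = M/m₁ = 5, M₂ = M/m₂ = 14
Find y₁ ≡ M₁⁻¹ (mod m₁): 5⁻¹ ≡ 3 (mod 14)
Find y₂ ≡ M₂⁻¹ (mod m₂): 14⁻¹ ≡ 4 (mod 5)
x = a₁·M₁·y₁ + a₂·M₂·y₂ = 10·5·3 + 1·14·4 = 206
Reduce mod 70: x ≡ 66
Check: 66 mod 14 = 10 ✓, 66 mod 5 = 1 ✓

x ≡ 66 (mod 70)


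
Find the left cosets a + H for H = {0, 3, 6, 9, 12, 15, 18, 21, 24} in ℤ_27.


H = {0, 3, 6, 9, 12, 15, 18, 21, 24}, |H| = 9
Number of cosets = |G|/|H| = 27/9 = 3
0 + H = {0, 3, 6, 9, 12, 15, 18, 21, 24}
1 + H = {1, 4, 7, 10, 13, 16, 19, 22, 25}
2 + H = {2, 5, 8, 11, 14, 17, 20, 23, 26}

Cosets: 0+H={0,3,6,9,12,15,18,21,24}; 1+H={1,4,7,10,13,16,19,22,25}; 2+H={2,5,8,11,14,17,20,23,26}


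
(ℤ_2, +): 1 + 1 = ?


Operation: addition mod 2
1 + 1 = (a + b) mod 2 with a = 1, b = 1

1 + 1 = 0


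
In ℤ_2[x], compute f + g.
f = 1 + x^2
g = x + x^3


Add coefficients mod 2:
x^0: 1 + 0 = 1 (mod 2)
x^1: 0 + 1 = 1 (mod 2)
x^2: 1 + 0 = 1 (mod 2)
x^3: 0 + 1 = 1 (mod 2)
Result: 1 + x + x^2 + x^3

f + g = 1 + x + x^2 + x^3


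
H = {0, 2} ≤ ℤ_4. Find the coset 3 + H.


3 + H = {3 + h (mod 4) : h ∈ H}
3+0=3, 3+2=1
3 + H = {1, 3} = 1 + H

3 + H = {1, 3}


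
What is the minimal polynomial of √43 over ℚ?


√43 satisfies x² - 43 = 0, irreducible over ℚ since 43 is squarefree

Minimal polynomial: x² - 43


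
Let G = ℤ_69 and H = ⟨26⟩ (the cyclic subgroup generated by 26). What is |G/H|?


|⟨26⟩| = n / gcd(26, 69) = 69 / 1 = 69
H is normal (ℤ_69 is abelian).
|G/H| = |G| / |H| = 69 / 69 = 1

|G/H| = 1


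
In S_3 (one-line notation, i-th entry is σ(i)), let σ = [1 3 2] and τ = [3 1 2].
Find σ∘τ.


σ∘τ: apply τ first, then σ
1 →τ 3 →σ 2
2 →τ 1 →σ 1
3 →τ 2 →σ 3

σ∘τ = [2 1 3]


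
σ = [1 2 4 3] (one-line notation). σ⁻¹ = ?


To find σ⁻¹, swap domain and range:
σ(1) = 1 → σ⁻¹(1) = 1
σ(2) = 2 → σ⁻¹(2) = 2
σ(3) = 4 → σ⁻¹(4) = 3
σ(4) = 3 → σ⁻¹(3) = 4

σ⁻¹ = [1 2 4 3]


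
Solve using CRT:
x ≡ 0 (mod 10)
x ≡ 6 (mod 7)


m₁ = 10, m₂ = 7, gcd = 1, so CRT applies. M = m₁·m₂ = 70
Let M₁ = M/m₁ = 7, M₂ = M/m₂ = 10
Find y₁ ≡ M₁⁻¹ (mod m₁): 7⁻¹ ≡ 3 (mod 10)
Find y₂ ≡ M₂⁻¹ (mod m₂): 10⁻¹ ≡ 5 (mod 7)
x = a₁·M₁·y₁ + a₂·M₂·y₂ = 0·7·3 + 6·10·5 = 300
Reduce mod 70: x ≡ 20
Check: 20 mod 10 = 0 ✓, 20 mod 7 = 6 ✓

x ≡ 20 (mod 70)


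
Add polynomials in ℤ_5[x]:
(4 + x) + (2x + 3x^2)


Add coefficients mod 5:
x^0: 4 + 0 = 4 (mod 5)
x^1: 1 + 2 = 3 (mod 5)
x^2: 0 + 3 = 3 (mod 5)
Result: 4 + 3x + 3x^2

f + g = 4 + 3x + 3x^2


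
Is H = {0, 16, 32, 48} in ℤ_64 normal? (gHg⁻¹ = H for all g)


H = {0, 16, 32, 48} in ℤ_64
ℤ_64 is abelian; every subgroup of an abelian group is normal

Yes, normal subgroup


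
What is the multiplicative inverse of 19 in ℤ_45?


Use the extended Euclidean algorithm to write 1 = 19·s + 45·t; then s mod 45 is the inverse.
Euclidean algorithm:
  19 = 0·45 + 19
  45 = 2·19 + 7
  19 = 2·7 + 5
  7 = 1·5 + 2
  5 = 2·2 + 1
  2 = 2·1 + 0
gcd(19,45) = 1
Back-substitution gives: 19·(19) + 45·(-8) = 1
So 19⁻¹ ≡ 19 ≡ 19 (mod 45)
Check: 19 × 19 = 361 ≡ 1 (mod 45) ✓

19⁻¹ ≡ 19 (mod 45)


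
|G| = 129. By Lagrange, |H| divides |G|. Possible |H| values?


Lagrange's theorem: |H| divides |G|
|G| = 129
Divisors of 129: 1, 3, 43, 129

Possible subgroup orders: {1, 3, 43, 129}


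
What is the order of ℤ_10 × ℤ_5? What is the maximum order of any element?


|ℤ_10 × ℤ_5| = 10 × 5 = 50
Max element order = lcm(10,5) = 10
Cyclic? No (gcd=5)

|ℤ_10×ℤ_5| = 50, max element order = 10


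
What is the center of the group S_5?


Z(G) = {g ∈ G | gx = xg for all x ∈ G}
S_n is non-abelian for n ≥ 3; Z(S_5) is trivial

Z(S_5) = {e}


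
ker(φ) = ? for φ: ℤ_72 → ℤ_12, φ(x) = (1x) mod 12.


Kernel = preimage of identity
ker(φ) = {x ∈ ℤ_72 : 1x ≡ 0 (mod 12)}. Since 12 | 72, φ is well-defined. The kernel is the cyclic subgroup ⟨12⟩ of ℤ_72 (order 6), i.e. {0, 12, 24, 36, 48, 60}

ker(φ) = {0, 12, 24, 36, 48, 60}


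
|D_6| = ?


|D_n| = 2n (n rotations and n reflections)
|D_6| = 2×6 = 12

|D_6| = 12


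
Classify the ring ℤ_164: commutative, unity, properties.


ℤ_164 is a commutative ring with unity 1; 164 = 2×82 is composite, so 2·82 ≡ 0 gives zero divisors (not an integral domain)
Commutative: Yes
Integral domain: No
Has unity: Yes

ℤ_164: Commutative=Yes, Unity=Yes


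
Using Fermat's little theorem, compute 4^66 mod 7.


Fermat's little theorem: if p is prime and gcd(a,p)=1, then a^(p-1) ≡ 1 (mod p)
p = 7 is prime, gcd(4,7) = 1
Reduce exponent: 66 mod 6 = 0
So 4^66 ≡ 4^0 (mod 7)
4^0 = 1

4^66 ≡ 1 (mod 7)


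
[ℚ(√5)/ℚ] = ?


√5 has minimal polynomial x² - 5 (irreducible over ℚ since 5 is squarefree)

[ℚ(√5)/ℚ] = 2


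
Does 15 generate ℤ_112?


g generates ℤ_n iff gcd(g, n) = 1
gcd(15, 112) = 1
Since gcd = 1, 15 is a generator.

Yes, 15 generates ℤ_112


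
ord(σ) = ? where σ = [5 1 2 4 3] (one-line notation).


Cycle decomposition: (1 5 3 2)
Cycle lengths: 4
Order = lcm(4) = 4

ord(σ) = 4


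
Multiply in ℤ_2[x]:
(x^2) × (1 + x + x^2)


Expand and collect like terms; reduce coefficients mod 2:
x^0: 0·1 = 0 ≡ 0 (mod 2)
x^1: 0·1 + 0·1 = 0 ≡ 0 (mod 2)
x^2: 0·1 + 0·1 + 1·1 = 1 ≡ 1 (mod 2)
x^3: 0·1 + 1·1 = 1 ≡ 1 (mod 2)
x^4: 1·1 = 1 ≡ 1 (mod 2)
Result: x^2 + x^3 + x^4

f · g = x^2 + x^3 + x^4


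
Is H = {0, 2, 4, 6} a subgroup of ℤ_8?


Subgroup test for H = {0, 2, 4, 6} in (ℤ_8, +):
(1) 0 ∈ H? Yes
(2) Closure: for all a,b ∈ H, (a+b) mod 8 ∈ H? Yes
(3) Inverses: for all a ∈ H, -a mod 8 ∈ H? Yes

Yes, H is a subgroup of ℤ_8


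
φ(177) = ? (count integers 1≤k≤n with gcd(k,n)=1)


Factor n: 177 = 3 × 59
φ(n) = n · ∏(1 - 1/p) over distinct primes p | n
φ(177) = 177 · (1 - 1/3) · (1 - 1/59) = 116

φ(177) = 116


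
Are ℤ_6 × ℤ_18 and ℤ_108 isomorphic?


Comparing ℤ_6 × ℤ_18 and ℤ_108:
gcd(6,18) = 6 ≠ 1. Max element order in ℤ_6×ℤ_18 is lcm(6,18) = 18 < 108, so it has no element of order 108

No, ℤ_6 × ℤ_18 ≇ ℤ_108


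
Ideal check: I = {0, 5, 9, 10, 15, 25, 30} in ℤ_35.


Check ideal conditions for I = {0, 5, 9, 10, 15, 25, 30} in ℤ_35:
(1) I is an additive subgroup? No
(2) For r ∈ ℤ_35 and a ∈ I: r·a ∈ I? No  [counterexample: r=2, a=9, r·a mod 35 = 18 ∉ I]

No, I is not an ideal of ℤ_35


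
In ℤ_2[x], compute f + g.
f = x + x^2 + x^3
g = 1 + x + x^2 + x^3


Add coefficients mod 2:
x^0: 0 + 1 = 1 (mod 2)
x^1: 1 + 1 = 0 (mod 2)
x^2: 1 + 1 = 0 (mod 2)
x^3: 1 + 1 = 0 (mod 2)
Result: 1

f + g = 1


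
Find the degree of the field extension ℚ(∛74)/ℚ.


∛74 has minimal polynomial x³ - 74 (irreducible over ℚ since 74 is not a perfect cube)

[ℚ(∛74)/ℚ] = 3


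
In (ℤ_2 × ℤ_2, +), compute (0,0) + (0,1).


Operation: componentwise addition mod (2, 2)
(0,0) + (0,1) = ((a₁+b₁) mod 2, (a₂+b₂) mod 2) with a = (0,0), b = (0,1)

(0,0) + (0,1) = (0,1)


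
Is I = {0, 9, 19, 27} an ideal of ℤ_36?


Check ideal conditions for I = {0, 9, 19, 27} in ℤ_36:
(1) I is an additive subgroup? No
(2) For r ∈ ℤ_36 and a ∈ I: r·a ∈ I? No  [counterexample: r=2, a=9, r·a mod 36 = 18 ∉ I]

No, I is not an ideal of ℤ_36


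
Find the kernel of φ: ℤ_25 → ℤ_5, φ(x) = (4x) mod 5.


Kernel = preimage of identity
ker(φ) = {x ∈ ℤ_25 : 4x ≡ 0 (mod 5)}. Since 5 | 25, φ is well-defined. The kernel is the cyclic subgroup ⟨5⟩ of ℤ_25 (order 5), i.e. {0, 5, 10, 15, 20}

ker(φ) = {0, 5, 10, 15, 20}


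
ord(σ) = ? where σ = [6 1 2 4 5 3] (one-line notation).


Cycle decomposition: (1 6 3 2)
Cycle lengths: 4
Order = lcm(4) = 4

ord(σ) = 4


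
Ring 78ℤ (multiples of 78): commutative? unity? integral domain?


78ℤ is a commutative ring under +,× but has no multiplicative identity (1 ∉ 78ℤ); it has no zero divisors, but without unity it is not an integral domain
Commutative: Yes
Integral domain: No
Has unity: No

78ℤ (multiples of 78): Commutative=Yes, Unity=No


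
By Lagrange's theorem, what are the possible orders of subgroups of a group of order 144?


Lagrange's theorem: |H| divides |G|
|G| = 144
Divisors of 144: 1, 2, 3, 4, 6, 8, 9, 12, 16, 18, 24, 36, 48, 72, 144

Possible subgroup orders: {1, 2, 3, 4, 6, 8, 9, 12, 16, 18, 24, 36, 48, 72, 144}


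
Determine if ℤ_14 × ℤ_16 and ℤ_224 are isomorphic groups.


Comparing ℤ_14 × ℤ_16 and ℤ_224:
gcd(14,16) = 2 ≠ 1. Max element order in ℤ_14×ℤ_16 is lcm(14,16) = 112 < 224, so it has no element of order 224

No, ℤ_14 × ℤ_16 ≇ ℤ_224


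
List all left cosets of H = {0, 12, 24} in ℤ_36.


H = {0, 12, 24}, |H| = 3
Number of cosets = |G|/|H| = 36/3 = 12
0 + H = {0, 12, 24}
1 + H = {1, 13, 25}
2 + H = {2, 14, 26}
3 + H = {3, 15, 27}
4 + H = {4, 16, 28}
5 + H = {5, 17, 29}
6 + H = {6, 18, 30}
7 + H = {7, 19, 31}
8 + H = {8, 20, 32}
9 + H = {9, 21, 33}
10 + H = {10, 22, 34}
11 + H = {11, 23, 35}

Cosets: 0+H={0,12,24}; 1+H={1,13,25}; 2+H={2,14,26}; 3+H={3,15,27}; 4+H={4,16,28}; 5+H={5,17,29}; 6+H={6,18,30}; 7+H={7,19,31}; 8+H={8,20,32}; 9+H={9,21,33}; 10+H={10,22,34}; 11+H={11,23,35}


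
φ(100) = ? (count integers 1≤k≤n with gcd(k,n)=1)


Factor n: 100 = 2^2 × 5^2
φ(n) = n · ∏(1 - 1/p) over distinct primes p | n
φ(100) = 100 · (1 - 1/2) · (1 - 1/5) = 40

φ(100) = 40


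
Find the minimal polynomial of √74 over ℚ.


√74 satisfies x² - 74 = 0, irreducible over ℚ since 74 is squarefree

Minimal polynomial: x² - 74


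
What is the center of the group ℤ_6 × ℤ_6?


Z(G) = {g ∈ G | gx = xg for all x ∈ G}
Direct product of abelian groups is abelian, so Z(G) = G

Z(ℤ_6 × ℤ_6) = ℤ_6 × ℤ_6


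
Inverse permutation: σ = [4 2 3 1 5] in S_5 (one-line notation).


To find σ⁻¹, swap domain and range:
σ(1) = 4 → σ⁻¹(4) = 1
σ(2) = 2 → σ⁻¹(2) = 2
σ(3) = 3 → σ⁻¹(3) = 3
σ(4) = 1 → σ⁻¹(1) = 4
σ(5) = 5 → σ⁻¹(5) = 5

σ⁻¹ = [4 2 3 1 5]


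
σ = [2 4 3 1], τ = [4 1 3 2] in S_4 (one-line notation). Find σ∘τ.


σ∘τ: apply τ first, then σ
1 →τ 4 →σ 1
2 →τ 1 →σ 2
3 →τ 3 →σ 3
4 →τ 2 →σ 4

σ∘τ = [1 2 3 4]


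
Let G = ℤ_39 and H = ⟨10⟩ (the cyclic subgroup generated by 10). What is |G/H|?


|⟨10⟩| = n / gcd(10, 39) = 39 / 1 = 39
H is normal (ℤ_39 is abelian).
|G/H| = |G| / |H| = 39 / 39 = 1

|G/H| = 1


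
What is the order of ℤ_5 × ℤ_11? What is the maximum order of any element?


|ℤ_5 × ℤ_11| = 5 × 11 = 55
Max element order = lcm(5,11) = 55
Cyclic? Yes (gcd=1)

|ℤ_5×ℤ_11| = 55, max element order = 55


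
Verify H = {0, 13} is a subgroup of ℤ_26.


Subgroup test for H = {0, 13} in (ℤ_26, +):
(1) 0 ∈ H? Yes
(2) Closure: for all a,b ∈ H, (a+b) mod 26 ∈ H? Yes
(3) Inverses: for all a ∈ H, -a mod 26 ∈ H? Yes

Yes, H is a subgroup of ℤ_26


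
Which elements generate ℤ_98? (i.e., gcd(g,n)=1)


g generates ℤ_n iff gcd(g,n) = 1
Prime factors of 98: 2, 7
Generators are g ∈ {1,...,97} not divisible by any of these primes.
Generators: {1, 3, 5, 9, 11, 13, 15, 17, 19, 23, 25, 27, 29, 31, 33, 37, 39, 41, 43, 45, 47, 51, 53, 55, 57, 59, 61, 65, 67, 69, 71, 73, 75, 79, 81, 83, 85, 87, 89, 93, 95, 97}
Number of generators = φ(98) = 42

Generators of ℤ_98 = {1, 3, 5, 9, 11, 13, 15, 17, 19, 23, 25, 27, 29, 31, 33, 37, 39, 41, 43, 45, 47, 51, 53, 55, 57, 59, 61, 65, 67, 69, 71, 73, 75, 79, 81, 83, 85, 87, 89, 93, 95, 97}


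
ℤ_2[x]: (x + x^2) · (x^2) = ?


Expand and collect like terms; reduce coefficients mod 2:
x^0: 0·0 = 0 ≡ 0 (mod 2)
x^1: 0·0 + 1·0 = 0 ≡ 0 (mod 2)
x^2: 0·1 + 1·0 + 1·0 = 0 ≡ 0 (mod 2)
x^3: 1·1 + 1·0 = 1 ≡ 1 (mod 2)
x^4: 1·1 = 1 ≡ 1 (mod 2)
Result: x^3 + x^4

f · g = x^3 + x^4


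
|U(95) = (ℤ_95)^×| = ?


U(n) is the group of units mod n; |U(n)| = φ(n)
|U(95)| = φ(95) = 72

|U(95) = (ℤ_95)^×| = 72


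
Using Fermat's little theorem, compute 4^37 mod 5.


Fermat's little theorem: if p is prime and gcd(a,p)=1, then a^(p-1) ≡ 1 (mod p)
p = 5 is prime, gcd(4,5) = 1
Reduce exponent: 37 mod 4 = 1
So 4^37 ≡ 4^1 (mod 5)
4^1 mod 5 = 4

4^37 ≡ 4 (mod 5)


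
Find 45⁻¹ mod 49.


Use the extended Euclidean algorithm to write 1 = 45·s + 49·t; then s mod 49 is the inverse.
Euclidean algorithm:
  45 = 0·49 + 45
  49 = 1·45 + 4
  45 = 11·4 + 1
  4 = 4·1 + 0
gcd(45,49) = 1
Back-substitution gives: 45·(12) + 49·(-11) = 1
So 45⁻¹ ≡ 12 ≡ 12 (mod 49)
Check: 45 × 12 = 540 ≡ 1 (mod 49) ✓

45⁻¹ ≡ 12 (mod 49)


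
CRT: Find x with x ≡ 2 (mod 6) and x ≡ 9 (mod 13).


m₁ = 6, m₂ = 13, gcd = 1, so CRT applies. M = m₁·m₂ = 78
Let M₁ = M/m₁ = 13, M₂ = M/m₂ = 6
Find y₁ ≡ M₁⁻¹ (mod m₁): 13⁻¹ ≡ 1 (mod 6)
Find y₂ ≡ M₂⁻¹ (mod m₂): 6⁻¹ ≡ 11 (mod 13)
x = a₁·M₁·y₁ + a₂·M₂·y₂ = 2·13·1 + 9·6·11 = 620
Reduce mod 78: x ≡ 74
Check: 74 mod 6 = 2 ✓, 74 mod 13 = 9 ✓

x ≡ 74 (mod 78)


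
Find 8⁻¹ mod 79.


Use the extended Euclidean algorithm to write 1 = 8·s + 79·t; then s mod 79 is the inverse.
Euclidean algorithm:
  8 = 0·79 + 8
  79 = 9·8 + 7
  8 = 1·7 + 1
  7 = 7·1 + 0
gcd(8,79) = 1
Back-substitution gives: 8·(10) + 79·(-1) = 1
So 8⁻¹ ≡ 10 ≡ 10 (mod 79)
Check: 8 × 10 = 80 ≡ 1 (mod 79) ✓

8⁻¹ ≡ 10 (mod 79)


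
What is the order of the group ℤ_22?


ℤ_n has n elements.

|ℤ_22| = 22


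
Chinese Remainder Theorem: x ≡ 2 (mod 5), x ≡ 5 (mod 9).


m₁ = 5, m₂ = 9, gcd = 1, so CRT applies. M = m₁·m₂ = 45
Let M₁ = M/m₁ = 9, M₂ = M/m₂ = 5
Find y₁ ≡ M₁⁻¹ (mod m₁): 9⁻¹ ≡ 4 (mod 5)
Find y₂ ≡ M₂⁻¹ (mod m₂): 5⁻¹ ≡ 2 (mod 9)
x = a₁·M₁·y₁ + a₂·M₂·y₂ = 2·9·4 + 5·5·2 = 122
Reduce mod 45: x ≡ 32
Check: 32 mod 5 = 2 ✓, 32 mod 9 = 5 ✓

x ≡ 32 (mod 45)


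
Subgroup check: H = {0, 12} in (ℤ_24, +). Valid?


Subgroup test for H = {0, 12} in (ℤ_24, +):
(1) 0 ∈ H? Yes
(2) Closure: for all a,b ∈ H, (a+b) mod 24 ∈ H? Yes
(3) Inverses: for all a ∈ H, -a mod 24 ∈ H? Yes

Yes, H is a subgroup of ℤ_24


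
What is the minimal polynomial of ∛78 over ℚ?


∛78 satisfies x³ - 78 = 0, irreducible over ℚ (no rational root; 78 is not a perfect cube)

Minimal polynomial: x³ - 78


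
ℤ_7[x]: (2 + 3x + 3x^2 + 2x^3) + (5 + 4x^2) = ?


Add coefficients mod 7:
x^0: 2 + 5 = 0 (mod 7)
x^1: 3 + 0 = 3 (mod 7)
x^2: 3 + 4 = 0 (mod 7)
x^3: 2 + 0 = 2 (mod 7)
Result: 3x + 2x^3

f + g = 3x + 2x^3


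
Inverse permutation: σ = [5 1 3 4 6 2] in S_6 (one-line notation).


To find σ⁻¹, swap domain and range:
σ(1) = 5 → σ⁻¹(5) = 1
σ(2) = 1 → σ⁻¹(1) = 2
σ(3) = 3 → σ⁻¹(3) = 3
σ(4) = 4 → σ⁻¹(4) = 4
σ(5) = 6 → σ⁻¹(6) = 5
σ(6) = 2 → σ⁻¹(2) = 6

σ⁻¹ = [2 6 3 4 1 5]


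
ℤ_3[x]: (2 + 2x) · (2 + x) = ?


Expand and collect like terms; reduce coefficients mod 3:
x^0: 2·2 = 4 ≡ 1 (mod 3)
x^1: 2·1 + 2·2 = 6 ≡ 0 (mod 3)
x^2: 2·1 = 2 ≡ 2 (mod 3)
Result: 1 + 2x^2

f · g = 1 + 2x^2


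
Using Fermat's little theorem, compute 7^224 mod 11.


Fermat's little theorem: if p is prime and gcd(a,p)=1, then a^(p-1) ≡ 1 (mod p)
p = 11 is prime, gcd(7,11) = 1
Reduce exponent: 224 mod 10 = 4
So 7^224 ≡ 7^4 (mod 11)
7^4 mod 11 = 3

7^224 ≡ 3 (mod 11)


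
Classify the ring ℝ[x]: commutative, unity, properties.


Polynomial ring over ℝ (an integral domain) is a commutative integral domain with unity 1
Commutative: Yes
Integral domain: Yes
Has unity: Yes

ℝ[x]: Commutative=Yes, Unity=Yes


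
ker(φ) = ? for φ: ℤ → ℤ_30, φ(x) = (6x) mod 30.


Kernel = preimage of identity
ker(φ) = {x ∈ ℤ : 6x ≡ 0 (mod 30)}. gcd(6,30) = 6, so 6x ≡ 0 (mod 30) ⟺ x ≡ 0 (mod 30/6 = 5). Hence ker(φ) = 5ℤ

ker(φ) = 5ℤ


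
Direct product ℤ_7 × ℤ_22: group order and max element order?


|ℤ_7 × ℤ_22| = 7 × 22 = 154
Max element order = lcm(7,22) = 154
Cyclic? Yes (gcd=1)

|ℤ_7×ℤ_22| = 154, max element order = 154


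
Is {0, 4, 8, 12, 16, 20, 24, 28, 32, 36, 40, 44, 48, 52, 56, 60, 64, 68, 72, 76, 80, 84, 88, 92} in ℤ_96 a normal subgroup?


H = {0, 4, 8, 12, 16, 20, 24, 28, 32, 36, 40, 44, 48, 52, 56, 60, 64, 68, 72, 76, 80, 84, 88, 92} in ℤ_96
ℤ_96 is abelian; every subgroup of an abelian group is normal

Yes, normal subgroup


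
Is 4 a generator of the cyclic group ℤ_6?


g generates ℤ_n iff gcd(g, n) = 1
gcd(4, 6) = 2
Since gcd = 2 ≠ 1, ⟨4⟩ has order 3 < 6, so 4 is not a generator.

No, 4 does not generate ℤ_6


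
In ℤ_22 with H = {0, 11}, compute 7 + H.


7 + H = {7 + h (mod 22) : h ∈ H}
7+0=7, 7+11=18

7 + H = {7, 18}


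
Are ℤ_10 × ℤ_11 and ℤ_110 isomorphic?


Comparing ℤ_10 × ℤ_11 and ℤ_110:
gcd(10,11) = 1, so ℤ_10 × ℤ_11 ≅ ℤ_110 (CRT)

Yes, ℤ_10 × ℤ_11 ≅ ℤ_110


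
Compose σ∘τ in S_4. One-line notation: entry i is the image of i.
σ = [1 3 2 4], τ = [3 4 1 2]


σ∘τ: apply τ first, then σ
1 →τ 3 →σ 2
2 →τ 4 →σ 4
3 →τ 1 →σ 1
4 →τ 2 →σ 3

σ∘τ = [2 4 1 3]


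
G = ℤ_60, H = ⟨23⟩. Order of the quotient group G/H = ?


|⟨23⟩| = n / gcd(23, 60) = 60 / 1 = 60
H is normal (ℤ_60 is abelian).
|G/H| = |G| / |H| = 60 / 60 = 1

|G/H| = 1


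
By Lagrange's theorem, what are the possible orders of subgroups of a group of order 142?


Lagrange's theorem: |H| divides |G|
|G| = 142
Divisors of 142: 1, 2, 71, 142

Possible subgroup orders: {1, 2, 71, 142}


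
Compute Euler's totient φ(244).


Factor n: 244 = 2^2 × 61
φ(n) = n · ∏(1 - 1/p) over distinct primes p | n
φ(244) = 244 · (1 - 1/2) · (1 - 1/61) = 120

φ(244) = 120


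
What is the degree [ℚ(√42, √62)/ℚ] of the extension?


[ℚ(√42,√62):ℚ] = [ℚ(√42,√62):ℚ(√42)]·[ℚ(√42):ℚ] = 2·2 = 4

[ℚ(√42, √62)/ℚ] = 4


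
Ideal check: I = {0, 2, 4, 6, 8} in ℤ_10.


Check ideal conditions for I = {0, 2, 4, 6, 8} in ℤ_10:
(1) I is an additive subgroup? Yes
(2) For r ∈ ℤ_10 and a ∈ I: r·a ∈ I? Yes

Yes, I is an ideal of ℤ_10


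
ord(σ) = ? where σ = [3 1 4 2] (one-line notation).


Cycle decomposition: (1 3 4 2)
Cycle lengths: 4
Order = lcm(4) = 4

ord(σ) = 4


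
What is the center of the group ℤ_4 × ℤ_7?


Z(G) = {g ∈ G | gx = xg for all x ∈ G}
Direct product of abelian groups is abelian, so Z(G) = G

Z(ℤ_4 × ℤ_7) = ℤ_4 × ℤ_7


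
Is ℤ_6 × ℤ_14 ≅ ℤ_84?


Comparing ℤ_6 × ℤ_14 and ℤ_84:
gcd(6,14) = 2 ≠ 1. Max element order in ℤ_6×ℤ_14 is lcm(6,14) = 42 < 84, so it has no element of order 84

No, ℤ_6 × ℤ_14 ≇ ℤ_84


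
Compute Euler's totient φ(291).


Factor n: 291 = 3 × 97
φ(n) = n · ∏(1 - 1/p) over distinct primes p | n
φ(291) = 291 · (1 - 1/3) · (1 - 1/97) = 192

φ(291) = 192


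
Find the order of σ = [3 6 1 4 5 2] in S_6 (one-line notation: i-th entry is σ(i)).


Cycle decomposition: (1 3) (2 6)
Cycle lengths: 2, 2
Order = lcm(2, 2) = 2

ord(σ) = 2


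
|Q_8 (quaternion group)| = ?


Q_8 = {±1, ±i, ±j, ±k}
|Q_8| = 8

|Q_8 (quaternion group)| = 8


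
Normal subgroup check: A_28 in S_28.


H = A_28 in S_28
A_28 has index 2 in S_28, and every subgroup of index 2 is normal

Yes, normal subgroup


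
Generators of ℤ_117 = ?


g generates ℤ_n iff gcd(g,n) = 1
Prime factors of 117: 3, 13
Generators are g ∈ {1,...,116} not divisible by any of these primes.
Generators: {1, 2, 4, 5, 7, 8, 10, 11, 14, 16, 17, 19, 20, 22, 23, 25, 28, 29, 31, 32, 34, 35, 37, 38, 40, 41, 43, 44, 46, 47, 49, 50, 53, 55, 56, 58, 59, 61, 62, 64, 67, 68, 70, 71, 73, 74, 76, 77, 79, 80, 82, 83, 85, 86, 88, 89, 92, 94, 95, 97, 98, 100, 101, 103, 106, 107, 109, 110, 112, 113, 115, 116}
Number of generators = φ(117) = 72

Generators of ℤ_117 = {1, 2, 4, 5, 7, 8, 10, 11, 14, 16, 17, 19, 20, 22, 23, 25, 28, 29, 31, 32, 34, 35, 37, 38, 40, 41, 43, 44, 46, 47, 49, 50, 53, 55, 56, 58, 59, 61, 62, 64, 67, 68, 70, 71, 73, 74, 76, 77, 79, 80, 82, 83, 85, 86, 88, 89, 92, 94, 95, 97, 98, 100, 101, 103, 106, 107, 109, 110, 112, 113, 115, 116}


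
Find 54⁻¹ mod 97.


Use the extended Euclidean algorithm to write 1 = 54·s + 97·t; then s mod 97 is the inverse.
Euclidean algorithm:
  54 = 0·97 + 54
  97 = 1·54 + 43
  54 = 1·43 + 11
  43 = 3·11 + 10
  11 = 1·10 + 1
  10 = 10·1 + 0
gcd(54,97) = 1
Back-substitution gives: 54·(9) + 97·(-5) = 1
So 54⁻¹ ≡ 9 ≡ 9 (mod 97)
Check: 54 × 9 = 486 ≡ 1 (mod 97) ✓

54⁻¹ ≡ 9 (mod 97)


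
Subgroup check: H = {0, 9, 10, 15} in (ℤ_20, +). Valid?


Subgroup test for H = {0, 9, 10, 15} in (ℤ_20, +):
(1) 0 ∈ H? Yes
(2) Closure: for all a,b ∈ H, (a+b) mod 20 ∈ H? No  [counterexample: 9 + 9 = 18 ∉ H]
(3) Inverses: for all a ∈ H, -a mod 20 ∈ H? No

No, H is not a subgroup of ℤ_20


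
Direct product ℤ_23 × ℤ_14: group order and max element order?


|ℤ_23 × ℤ_14| = 23 × 14 = 322
Max element order = lcm(23,14) = 322
Cyclic? Yes (gcd=1)

|ℤ_23×ℤ_14| = 322, max element order = 322


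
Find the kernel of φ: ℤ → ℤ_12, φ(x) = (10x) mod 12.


Kernel = preimage of identity
ker(φ) = {x ∈ ℤ : 10x ≡ 0 (mod 12)}. gcd(10,12) = 2, so 10x ≡ 0 (mod 12) ⟺ x ≡ 0 (mod 12/2 = 6). Hence ker(φ) = 6ℤ

ker(φ) = 6ℤ


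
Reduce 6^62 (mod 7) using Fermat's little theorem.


Fermat's little theorem: if p is prime and gcd(a,p)=1, then a^(p-1) ≡ 1 (mod p)
p = 7 is prime, gcd(6,7) = 1
Reduce exponent: 62 mod 6 = 2
So 6^62 ≡ 6^2 (mod 7)
6^2 mod 7 = 1

6^62 ≡ 1 (mod 7)


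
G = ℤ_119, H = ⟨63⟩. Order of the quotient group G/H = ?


|⟨63⟩| = n / gcd(63, 119) = 119 / 7 = 17
H is normal (ℤ_119 is abelian).
|G/H| = |G| / |H| = 119 / 17 = 7

|G/H| = 7


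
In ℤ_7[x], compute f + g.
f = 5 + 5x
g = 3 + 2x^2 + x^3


Add coefficients mod 7:
x^0: 5 + 3 = 1 (mod 7)
x^1: 5 + 0 = 5 (mod 7)
x^2: 0 + 2 = 2 (mod 7)
x^3: 0 + 1 = 1 (mod 7)
Result: 1 + 5x + 2x^2 + x^3

f + g = 1 + 5x + 2x^2 + x^3


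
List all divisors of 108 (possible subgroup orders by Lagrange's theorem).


Lagrange's theorem: |H| divides |G|
|G| = 108
Divisors of 108: 1, 2, 3, 4, 6, 9, 12, 18, 27, 36, 54, 108

Possible subgroup orders: {1, 2, 3, 4, 6, 9, 12, 18, 27, 36, 54, 108}


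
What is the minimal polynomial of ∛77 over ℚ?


∛77 satisfies x³ - 77 = 0, irreducible over ℚ (no rational root; 77 is not a perfect cube)

Minimal polynomial: x³ - 77


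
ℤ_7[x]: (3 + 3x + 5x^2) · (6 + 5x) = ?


Expand and collect like terms; reduce coefficients mod 7:
x^0: 3·6 = 18 ≡ 4 (mod 7)
x^1: 3·5 + 3·6 = 33 ≡ 5 (mod 7)
x^2: 3·5 + 5·6 = 45 ≡ 3 (mod 7)
x^3: 5·5 = 25 ≡ 4 (mod 7)
Result: 4 + 5x + 3x^2 + 4x^3

f · g = 4 + 5x + 3x^2 + 4x^3


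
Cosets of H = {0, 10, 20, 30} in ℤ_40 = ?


H = {0, 10, 20, 30}, |H| = 4
Number of cosets = |G|/|H| = 40/4 = 10
0 + H = {0, 10, 20, 30}
1 + H = {1, 11, 21, 31}
2 + H = {2, 12, 22, 32}
3 + H = {3, 13, 23, 33}
4 + H = {4, 14, 24, 34}
5 + H = {5, 15, 25, 35}
6 + H = {6, 16, 26, 36}
7 + H = {7, 17, 27, 37}
8 + H = {8, 18, 28, 38}
9 + H = {9, 19, 29, 39}

Cosets: 0+H={0,10,20,30}; 1+H={1,11,21,31}; 2+H={2,12,22,32}; 3+H={3,13,23,33}; 4+H={4,14,24,34}; 5+H={5,15,25,35}; 6+H={6,16,26,36}; 7+H={7,17,27,37}; 8+H={8,18,28,38}; 9+H={9,19,29,39}


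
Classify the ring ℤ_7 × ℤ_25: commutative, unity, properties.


Direct product ring; commutative with unity (1,1); but (1,0)·(0,1) = (0,0) gives zero divisors, so not an integral domain
Commutative: Yes
Integral domain: No
Has unity: Yes

ℤ_7 × ℤ_25: Commutative=Yes, Unity=Yes


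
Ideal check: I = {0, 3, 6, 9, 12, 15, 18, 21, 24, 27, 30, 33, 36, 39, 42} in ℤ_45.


Check ideal conditions for I = {0, 3, 6, 9, 12, 15, 18, 21, 24, 27, 30, 33, 36, 39, 42} in ℤ_45:
(1) I is an additive subgroup? Yes
(2) For r ∈ ℤ_45 and a ∈ I: r·a ∈ I? Yes

Yes, I is an ideal of ℤ_45


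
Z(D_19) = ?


Z(G) = {g ∈ G | gx = xg for all x ∈ G}
For odd n, Z(D_n) = {e}: no nontrivial rotation commutes with all reflections

Z(D_19) = {e}


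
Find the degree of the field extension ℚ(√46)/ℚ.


√46 has minimal polynomial x² - 46 (irreducible over ℚ since 46 is squarefree)

[ℚ(√46)/ℚ] = 2


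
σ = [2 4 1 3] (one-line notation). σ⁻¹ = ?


To find σ⁻¹, swap domain and range:
σ(1) = 2 → σ⁻¹(2) = 1
σ(2) = 4 → σ⁻¹(4) = 2
σ(3) = 1 → σ⁻¹(1) = 3
σ(4) = 3 → σ⁻¹(3) = 4

σ⁻¹ = [3 1 4 2]


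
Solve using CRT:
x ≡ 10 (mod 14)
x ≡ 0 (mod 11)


m₁ = 14, m₂ = 11, gcd = 1, so CRT applies. M = m₁·m₂ = 154
Let M₁ = M/m₁ = 11, M₂ = M/m₂ = 14
Find y₁ ≡ M₁⁻¹ (mod m₁): 11⁻¹ ≡ 9 (mod 14)
Find y₂ ≡ M₂⁻¹ (mod m₂): 14⁻¹ ≡ 4 (mod 11)
x = a₁·M₁·y₁ + a₂·M₂·y₂ = 10·11·9 + 0·14·4 = 990
Reduce mod 154: x ≡ 66
Check: 66 mod 14 = 10 ✓, 66 mod 11 = 0 ✓

x ≡ 66 (mod 154)


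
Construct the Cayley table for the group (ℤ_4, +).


Elements: {0, 1, 2, 3}
Operation: addition mod 4
Entry (a, b) = (a + b) mod 4

Cayley table:
  | 0 | 1 | 2 | 3
0 | 0 | 1 | 2 | 3
1 | 1 | 2 | 3 | 0
2 | 2 | 3 | 0 | 1
3 | 3 | 0 | 1 | 2


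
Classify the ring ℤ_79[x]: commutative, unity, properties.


ℤ_79 is a field (n prime), so ℤ_79[x] is a commutative integral domain with unity
Commutative: Yes
Integral domain: Yes
Has unity: Yes

ℤ_79[x]: Commutative=Yes, Unity=Yes


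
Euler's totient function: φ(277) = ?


Factor n: 277 = 277
φ(n) = n · ∏(1 - 1/p) over distinct primes p | n
φ(277) = 277 · (1 - 1/277) = 276

φ(277) = 276


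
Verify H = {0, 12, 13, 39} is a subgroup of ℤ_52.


Subgroup test for H = {0, 12, 13, 39} in (ℤ_52, +):
(1) 0 ∈ H? Yes
(2) Closure: for all a,b ∈ H, (a+b) mod 52 ∈ H? No  [counterexample: 12 + 12 = 24 ∉ H]
(3) Inverses: for all a ∈ H, -a mod 52 ∈ H? No

No, H is not a subgroup of ℤ_52


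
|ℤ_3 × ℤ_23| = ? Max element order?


|ℤ_3 × ℤ_23| = 3 × 23 = 69
Max element order = lcm(3,23) = 69
Cyclic? Yes (gcd=1)

|ℤ_3×ℤ_23| = 69, max element order = 69


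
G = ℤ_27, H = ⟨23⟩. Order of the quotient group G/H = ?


|⟨23⟩| = n / gcd(23, 27) = 27 / 1 = 27
H is normal (ℤ_27 is abelian).
|G/H| = |G| / |H| = 27 / 27 = 1

|G/H| = 1


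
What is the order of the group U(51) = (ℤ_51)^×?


U(n) is the group of units mod n; |U(n)| = φ(n)
|U(51)| = φ(51) = 32

|U(51) = (ℤ_51)^×| = 32


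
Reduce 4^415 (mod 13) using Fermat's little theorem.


Fermat's little theorem: if p is prime and gcd(a,p)=1, then a^(p-1) ≡ 1 (mod p)
p = 13 is prime, gcd(4,13) = 1
Reduce exponent: 415 mod 12 = 7
So 4^415 ≡ 4^7 (mod 13)
4^7 mod 13 = 4

4^415 ≡ 4 (mod 13)


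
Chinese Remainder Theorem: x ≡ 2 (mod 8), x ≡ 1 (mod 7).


m₁ = 8, m₂ = 7, gcd = 1, so CRT applies. M = m₁·m₂ = 56
Let M₁ = M/m₁ = 7, M₂ = M/m₂ = 8
Find y₁ ≡ M₁⁻¹ (mod m₁): 7⁻¹ ≡ 7 (mod 8)
Find y₂ ≡ M₂⁻¹ (mod m₂): 8⁻¹ ≡ 1 (mod 7)
x = a₁·M₁·y₁ + a₂·M₂·y₂ = 2·7·7 + 1·8·1 = 106
Reduce mod 56: x ≡ 50
Check: 50 mod 8 = 2 ✓, 50 mod 7 = 1 ✓

x ≡ 50 (mod 56)


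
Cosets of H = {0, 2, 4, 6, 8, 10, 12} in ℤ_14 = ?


H = {0, 2, 4, 6, 8, 10, 12}, |H| = 7
Number of cosets = |G|/|H| = 14/7 = 2
0 + H = {0, 2, 4, 6, 8, 10, 12}
1 + H = {1, 3, 5, 7, 9, 11, 13}

Cosets: 0+H={0,2,4,6,8,10,12}; 1+H={1,3,5,7,9,11,13}


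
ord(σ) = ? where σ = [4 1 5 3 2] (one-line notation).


Cycle decomposition: (1 4 3 5 2)
Cycle lengths: 5
Order = lcm(5) = 5

ord(σ) = 5


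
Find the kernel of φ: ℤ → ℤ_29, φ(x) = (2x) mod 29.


Kernel = preimage of identity
ker(φ) = {x ∈ ℤ : 2x ≡ 0 (mod 29)}. gcd(2,29) = 1, so 2x ≡ 0 (mod 29) ⟺ x ≡ 0 (mod 29/1 = 29). Hence ker(φ) = 29ℤ

ker(φ) = 29ℤ


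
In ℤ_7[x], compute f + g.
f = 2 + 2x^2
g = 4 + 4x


Add coefficients mod 7:
x^0: 2 + 4 = 6 (mod 7)
x^1: 0 + 4 = 4 (mod 7)
x^2: 2 + 0 = 2 (mod 7)
Result: 6 + 4x + 2x^2

f + g = 6 + 4x + 2x^2


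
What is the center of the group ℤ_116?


Z(G) = {g ∈ G | gx = xg for all x ∈ G}
ℤ_116 is abelian, so Z(G) = G

Z(ℤ_116) = ℤ_116


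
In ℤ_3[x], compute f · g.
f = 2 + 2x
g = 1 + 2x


Expand and collect like terms; reduce coefficients mod 3:
x^0: 2·1 = 2 ≡ 2 (mod 3)
x^1: 2·2 + 2·1 = 6 ≡ 0 (mod 3)
x^2: 2·2 = 4 ≡ 1 (mod 3)
Result: 2 + x^2

f · g = 2 + x^2


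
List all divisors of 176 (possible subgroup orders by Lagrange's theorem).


Lagrange's theorem: |H| divides |G|
|G| = 176
Divisors of 176: 1, 2, 4, 8, 11, 16, 22, 44, 88, 176

Possible subgroup orders: {1, 2, 4, 8, 11, 16, 22, 44, 88, 176}


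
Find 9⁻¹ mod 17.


Use the extended Euclidean algorithm to write 1 = 9·s + 17·t; then s mod 17 is the inverse.
Euclidean algorithm:
  9 = 0·17 + 9
  17 = 1·9 + 8
  9 = 1·8 + 1
  8 = 8·1 + 0
gcd(9,17) = 1
Back-substitution gives: 9·(2) + 17·(-1) = 1
So 9⁻¹ ≡ 2 ≡ 2 (mod 17)
Check: 9 × 2 = 18 ≡ 1 (mod 17) ✓

9⁻¹ ≡ 2 (mod 17)


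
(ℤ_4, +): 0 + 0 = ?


Operation: addition mod 4
0 + 0 = (a + b) mod 4 with a = 0, b = 0

0 + 0 = 0


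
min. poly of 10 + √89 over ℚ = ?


Let α = 10 + √89. Then α - 10 = √89, so (α - 10)² = 89, giving α² - 20α + 11 = 0. Degree 2 and α ∉ ℚ, so this is the minimal polynomial.

Minimal polynomial: x² - 20x + 11


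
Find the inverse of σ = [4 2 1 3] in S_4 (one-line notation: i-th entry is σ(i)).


To find σ⁻¹, swap domain and range:
σ(1) = 4 → σ⁻¹(4) = 1
σ(2) = 2 → σ⁻¹(2) = 2
σ(3) = 1 → σ⁻¹(1) = 3
σ(4) = 3 → σ⁻¹(3) = 4

σ⁻¹ = [3 2 4 1]


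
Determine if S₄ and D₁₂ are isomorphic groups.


Comparing S₄ and D₁₂:
S₄ has trivial center; D₁₂ has center {e, r⁶}

No, S₄ ≇ D₁₂


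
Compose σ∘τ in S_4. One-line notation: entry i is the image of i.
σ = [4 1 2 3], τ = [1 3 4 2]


σ∘τ: apply τ first, then σ
1 →τ 1 →σ 4
2 →τ 3 →σ 2
3 →τ 4 →σ 3
4 →τ 2 →σ 1

σ∘τ = [4 2 3 1]


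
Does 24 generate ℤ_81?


g generates ℤ_n iff gcd(g, n) = 1
gcd(24, 81) = 3
Since gcd = 3 ≠ 1, ⟨24⟩ has order 27 < 81, so 24 is not a generator.

No, 24 does not generate ℤ_81


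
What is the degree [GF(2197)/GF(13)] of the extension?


GF(2197) = GF(13^3), so the extension degree is 3

[GF(2197)/GF(13)] = 3


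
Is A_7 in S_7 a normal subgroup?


H = A_7 in S_7
A_7 has index 2 in S_7, and every subgroup of index 2 is normal

Yes, normal subgroup


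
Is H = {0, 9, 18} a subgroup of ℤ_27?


Subgroup test for H = {0, 9, 18} in (ℤ_27, +):
(1) 0 ∈ H? Yes
(2) Closure: for all a,b ∈ H, (a+b) mod 27 ∈ H? Yes
(3) Inverses: for all a ∈ H, -a mod 27 ∈ H? Yes

Yes, H is a subgroup of ℤ_27


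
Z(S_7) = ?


Z(G) = {g ∈ G | gx = xg for all x ∈ G}
S_n is non-abelian for n ≥ 3; Z(S_7) is trivial

Z(S_7) = {e}


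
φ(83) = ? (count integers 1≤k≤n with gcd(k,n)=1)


Factor n: 83 = 83
φ(n) = n · ∏(1 - 1/p) over distinct primes p | n
φ(83) = 83 · (1 - 1/83) = 82

φ(83) = 82


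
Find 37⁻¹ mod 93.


Use the extended Euclidean algorithm to write 1 = 37·s + 93·t; then s mod 93 is the inverse.
Euclidean algorithm:
  37 = 0·93 + 37
  93 = 2·37 + 19
  37 = 1·19 + 18
  19 = 1·18 + 1
  18 = 18·1 + 0
gcd(37,93) = 1
Back-substitution gives: 37·(-5) + 93·(2) = 1
So 37⁻¹ ≡ -5 ≡ 88 (mod 93)
Check: 37 × 88 = 3256 ≡ 1 (mod 93) ✓

37⁻¹ ≡ 88 (mod 93)


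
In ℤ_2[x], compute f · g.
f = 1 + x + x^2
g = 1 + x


Expand and collect like terms; reduce coefficients mod 2:
x^0: 1·1 = 1 ≡ 1 (mod 2)
x^1: 1·1 + 1·1 = 2 ≡ 0 (mod 2)
x^2: 1·1 + 1·1 = 2 ≡ 0 (mod 2)
x^3: 1·1 = 1 ≡ 1 (mod 2)
Result: 1 + x^3

f · g = 1 + x^3


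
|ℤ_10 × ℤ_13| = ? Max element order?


|ℤ_10 × ℤ_13| = 10 × 13 = 130
Max element order = lcm(10,13) = 130
Cyclic? Yes (gcd=1)

|ℤ_10×ℤ_13| = 130, max element order = 130


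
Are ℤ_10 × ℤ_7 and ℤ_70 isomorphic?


Comparing ℤ_10 × ℤ_7 and ℤ_70:
gcd(10,7) = 1, so ℤ_10 × ℤ_7 ≅ ℤ_70 (CRT)

Yes, ℤ_10 × ℤ_7 ≅ ℤ_70


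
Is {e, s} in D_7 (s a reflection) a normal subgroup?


H = {e, s} in D_7 (s a reflection)
r·s·r⁻¹ = sr⁻² ≠ s for n ≥ 3, so {e, s} is not closed under conjugation

No, not a normal subgroup


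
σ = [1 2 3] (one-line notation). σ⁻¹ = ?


To find σ⁻¹, swap domain and range:
σ(1) = 1 → σ⁻¹(1) = 1
σ(2) = 2 → σ⁻¹(2) = 2
σ(3) = 3 → σ⁻¹(3) = 3

σ⁻¹ = [1 2 3]


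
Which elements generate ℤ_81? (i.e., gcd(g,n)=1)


g generates ℤ_n iff gcd(g,n) = 1
Prime factors of 81: 3
Generators are g ∈ {1,...,80} not divisible by any of these primes.
Generators: {1, 2, 4, 5, 7, 8, 10, 11, 13, 14, 16, 17, 19, 20, 22, 23, 25, 26, 28, 29, 31, 32, 34, 35, 37, 38, 40, 41, 43, 44, 46, 47, 49, 50, 52, 53, 55, 56, 58, 59, 61, 62, 64, 65, 67, 68, 70, 71, 73, 74, 76, 77, 79, 80}
Number of generators = φ(81) = 54

Generators of ℤ_81 = {1, 2, 4, 5, 7, 8, 10, 11, 13, 14, 16, 17, 19, 20, 22, 23, 25, 26, 28, 29, 31, 32, 34, 35, 37, 38, 40, 41, 43, 44, 46, 47, 49, 50, 52, 53, 55, 56, 58, 59, 61, 62, 64, 65, 67, 68, 70, 71, 73, 74, 76, 77, 79, 80}


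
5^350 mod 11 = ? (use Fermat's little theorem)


Fermat's little theorem: if p is prime and gcd(a,p)=1, then a^(p-1) ≡ 1 (mod p)
p = 11 is prime, gcd(5,11) = 1
Reduce exponent: 350 mod 10 = 0
So 5^350 ≡ 5^0 (mod 11)
5^0 = 1

5^350 ≡ 1 (mod 11)


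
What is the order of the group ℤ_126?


ℤ_n has n elements.

|ℤ_126| = 126


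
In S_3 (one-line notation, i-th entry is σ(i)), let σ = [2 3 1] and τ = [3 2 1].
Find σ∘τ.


σ∘τ: apply τ first, then σ
1 →τ 3 →σ 1
2 →τ 2 →σ 3
3 →τ 1 →σ 2

σ∘τ = [1 3 2]


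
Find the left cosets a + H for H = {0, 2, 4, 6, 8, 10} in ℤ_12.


H = {0, 2, 4, 6, 8, 10}, |H| = 6
Number of cosets = |G|/|H| = 12/6 = 2
0 + H = {0, 2, 4, 6, 8, 10}
1 + H = {1, 3, 5, 7, 9, 11}

Cosets: 0+H={0,2,4,6,8,10}; 1+H={1,3,5,7,9,11}
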